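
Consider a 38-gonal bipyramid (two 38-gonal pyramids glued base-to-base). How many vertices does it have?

A bipyramid over an n-gon has 2n triangular faces and n + 2 vertices: V = 38 + 2 = 40, E = 3·38 = 114, F = 2·38 = 76.

40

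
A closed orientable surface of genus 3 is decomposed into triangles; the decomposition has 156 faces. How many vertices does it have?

74

χ = 2 − 2·3 = -4, and every face is a triangle so 3F = 2E.
E = 3·156/2 = 234. Then V = -4 + E − F = -4 + 234 − 156 = 74.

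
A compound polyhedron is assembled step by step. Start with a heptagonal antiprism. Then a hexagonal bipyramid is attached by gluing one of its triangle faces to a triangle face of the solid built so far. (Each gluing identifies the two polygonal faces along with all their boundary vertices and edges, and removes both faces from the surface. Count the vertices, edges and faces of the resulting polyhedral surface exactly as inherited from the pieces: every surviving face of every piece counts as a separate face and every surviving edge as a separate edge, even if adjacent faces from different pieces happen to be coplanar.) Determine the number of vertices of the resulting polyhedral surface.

19

A heptagonal antiprism: V=14, E=28, F=16.
Attach a hexagonal bipyramid (V=8, E=18, F=12) along a 3-gon: merge 3 vertices and 3 edges, delete both glued faces → V=19, E=43, F=26.
Check: V − E + F = 19 − 43 + 26 = 2.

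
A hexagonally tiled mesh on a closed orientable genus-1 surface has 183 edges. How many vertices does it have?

122

χ = 2 − 2·1 = 0, and every face is a hexagon so 6F = 2E.
F = 2E/6 = 61. Then V = 0 + E − F = 0 + 183 − 61 = 122.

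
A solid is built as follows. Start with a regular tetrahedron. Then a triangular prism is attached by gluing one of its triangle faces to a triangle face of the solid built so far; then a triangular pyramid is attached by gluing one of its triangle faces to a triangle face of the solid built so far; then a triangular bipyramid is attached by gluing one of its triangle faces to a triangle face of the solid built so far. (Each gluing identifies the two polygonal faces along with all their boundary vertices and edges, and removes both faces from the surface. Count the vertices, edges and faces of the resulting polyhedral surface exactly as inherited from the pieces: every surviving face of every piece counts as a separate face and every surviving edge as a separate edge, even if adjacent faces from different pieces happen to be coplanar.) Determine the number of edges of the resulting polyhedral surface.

A regular tetrahedron: V=4, E=6, F=4.
Attach a triangular prism (V=6, E=9, F=5) along a 3-gon: merge 3 vertices and 3 edges, delete both glued faces → V=7, E=12, F=7.
Attach a triangular pyramid (V=4, E=6, F=4) along a 3-gon: merge 3 vertices and 3 edges, delete both glued faces → V=8, E=15, F=9.
Attach a triangular bipyramid (V=5, E=9, F=6) along a 3-gon: merge 3 vertices and 3 edges, delete both glued faces → V=10, E=21, F=13.
Check: V − E + F = 10 − 21 + 13 = 2.

21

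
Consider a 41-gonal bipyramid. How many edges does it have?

A bipyramid over an n-gon has 2n triangular faces and n + 2 vertices: V = 41 + 2 = 43, E = 3·41 = 123, F = 2·41 = 82.

123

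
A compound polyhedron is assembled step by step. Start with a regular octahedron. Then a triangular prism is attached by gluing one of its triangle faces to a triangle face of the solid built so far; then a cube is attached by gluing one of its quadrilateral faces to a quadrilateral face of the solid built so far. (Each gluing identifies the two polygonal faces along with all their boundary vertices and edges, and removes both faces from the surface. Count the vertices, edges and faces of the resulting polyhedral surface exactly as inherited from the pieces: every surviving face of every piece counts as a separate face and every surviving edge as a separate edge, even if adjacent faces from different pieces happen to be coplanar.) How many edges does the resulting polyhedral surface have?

A regular octahedron: V=6, E=12, F=8.
Attach a triangular prism (V=6, E=9, F=5) along a 3-gon: merge 3 vertices and 3 edges, delete both glued faces → V=9, E=18, F=11.
Attach a cube (V=8, E=12, F=6) along a 4-gon: merge 4 vertices and 4 edges, delete both glued faces → V=13, E=26, F=15.
Check: V − E + F = 13 − 26 + 15 = 2.

26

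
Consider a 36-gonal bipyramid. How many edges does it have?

A bipyramid over an n-gon has 2n triangular faces and n + 2 vertices: V = 36 + 2 = 38, E = 3·36 = 108, F = 2·36 = 72.

108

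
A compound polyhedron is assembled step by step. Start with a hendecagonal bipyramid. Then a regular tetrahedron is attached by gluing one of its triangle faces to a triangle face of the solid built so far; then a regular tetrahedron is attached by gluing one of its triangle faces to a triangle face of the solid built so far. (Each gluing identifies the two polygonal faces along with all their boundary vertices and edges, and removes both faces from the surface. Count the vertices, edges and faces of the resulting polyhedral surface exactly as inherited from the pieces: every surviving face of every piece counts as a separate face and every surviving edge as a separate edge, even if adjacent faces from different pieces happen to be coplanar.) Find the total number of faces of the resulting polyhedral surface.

26

A hendecagonal bipyramid: V=13, E=33, F=22.
Attach a regular tetrahedron (V=4, E=6, F=4) along a 3-gon: merge 3 vertices and 3 edges, delete both glued faces → V=14, E=36, F=24.
Attach a regular tetrahedron (V=4, E=6, F=4) along a 3-gon: merge 3 vertices and 3 edges, delete both glued faces → V=15, E=39, F=26.
Check: V − E + F = 15 − 39 + 26 = 2.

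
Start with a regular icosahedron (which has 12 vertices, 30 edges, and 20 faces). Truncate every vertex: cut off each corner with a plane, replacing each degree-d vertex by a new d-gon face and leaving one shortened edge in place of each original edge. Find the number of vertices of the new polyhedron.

Truncation replaces each original edge-end by a new vertex, so V′ = 2E = 60.
Each original edge survives, and each old vertex of degree d contributes d new edges; summing degrees gives Σd = 2E, so E′ = E + 2E = 3E = 90.
Each original face survives and each original vertex becomes one new face: F′ = F + V = 32.

60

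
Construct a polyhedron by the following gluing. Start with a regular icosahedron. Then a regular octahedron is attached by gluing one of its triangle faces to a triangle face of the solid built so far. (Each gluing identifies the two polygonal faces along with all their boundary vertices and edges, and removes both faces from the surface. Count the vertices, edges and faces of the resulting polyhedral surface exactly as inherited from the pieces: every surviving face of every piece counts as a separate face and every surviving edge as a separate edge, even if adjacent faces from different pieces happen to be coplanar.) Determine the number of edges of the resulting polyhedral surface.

39

A regular icosahedron: V=12, E=30, F=20.
Attach a regular octahedron (V=6, E=12, F=8) along a 3-gon: merge 3 vertices and 3 edges, delete both glued faces → V=15, E=39, F=26.
Check: V − E + F = 15 − 39 + 26 = 2.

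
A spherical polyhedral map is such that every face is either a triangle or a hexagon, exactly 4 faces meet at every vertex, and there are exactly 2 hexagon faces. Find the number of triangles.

12

Let x be the number of triangles; then F = 2 + x.
Edge–face incidences: 2E = 6·2 + 3·x = 12 + 3x.
Every vertex has degree 4, so 4V = 2E.
Euler: V − E + F = 2 ⇒ (2E)/4 − E + (2 + x) = 2.
Multiply by 8: 2·(2E) − 4·(2E) + 8·(2 + x) = 16, i.e. 16 + 8x − 2·(12 + 3x) = 16.
Collecting terms: 2x − 8 = 16, so 2x = 24, so x = 12.
Then 2E = 12 + 3·12 = 48, so E = 24, V = 2E/4 = 12, F = 2 + 12 = 14.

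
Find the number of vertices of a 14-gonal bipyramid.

A bipyramid over an n-gon has 2n triangular faces and n + 2 vertices: V = 14 + 2 = 16, E = 3·14 = 42, F = 2·14 = 28.
Check: V − E + F = 16 − 42 + 28 = 2.

16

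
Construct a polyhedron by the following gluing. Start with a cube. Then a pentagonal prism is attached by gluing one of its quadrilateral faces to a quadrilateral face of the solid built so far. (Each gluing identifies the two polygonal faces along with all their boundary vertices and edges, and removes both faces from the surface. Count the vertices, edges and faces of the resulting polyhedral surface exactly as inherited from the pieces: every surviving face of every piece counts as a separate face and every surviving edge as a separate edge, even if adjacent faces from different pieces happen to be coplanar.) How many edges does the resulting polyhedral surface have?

A cube: V=8, E=12, F=6.
Attach a pentagonal prism (V=10, E=15, F=7) along a 4-gon: merge 4 vertices and 4 edges, delete both glued faces → V=14, E=23, F=11.
Check: V − E + F = 14 − 23 + 11 = 2.

23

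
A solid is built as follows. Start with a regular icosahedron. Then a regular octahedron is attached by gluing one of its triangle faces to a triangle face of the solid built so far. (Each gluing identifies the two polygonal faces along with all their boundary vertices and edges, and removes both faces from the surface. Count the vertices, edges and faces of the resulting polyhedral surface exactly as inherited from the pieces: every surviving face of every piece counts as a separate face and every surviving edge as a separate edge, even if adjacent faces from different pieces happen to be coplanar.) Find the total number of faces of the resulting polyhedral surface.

A regular icosahedron: V=12, E=30, F=20.
Attach a regular octahedron (V=6, E=12, F=8) along a 3-gon: merge 3 vertices and 3 edges, delete both glued faces → V=15, E=39, F=26.
Check: V − E + F = 15 − 39 + 26 = 2.

26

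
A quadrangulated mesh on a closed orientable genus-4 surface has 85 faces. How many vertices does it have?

79

χ = 2 − 2·4 = -6, and every face is a square so 4F = 2E.
E = 4·85/2 = 170. Then V = -6 + E − F = -6 + 170 − 85 = 79.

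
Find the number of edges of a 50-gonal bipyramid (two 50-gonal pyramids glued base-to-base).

150

A bipyramid over an n-gon has 2n triangular faces and n + 2 vertices: V = 50 + 2 = 52, E = 3·50 = 150, F = 2·50 = 100.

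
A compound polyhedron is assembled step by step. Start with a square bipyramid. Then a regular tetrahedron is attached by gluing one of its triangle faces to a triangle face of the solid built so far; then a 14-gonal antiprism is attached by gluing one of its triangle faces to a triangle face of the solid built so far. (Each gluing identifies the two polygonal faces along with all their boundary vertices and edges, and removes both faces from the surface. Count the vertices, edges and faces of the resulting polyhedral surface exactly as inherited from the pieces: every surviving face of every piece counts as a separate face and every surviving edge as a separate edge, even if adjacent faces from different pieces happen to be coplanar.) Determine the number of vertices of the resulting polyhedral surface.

A square bipyramid: V=6, E=12, F=8.
Attach a regular tetrahedron (V=4, E=6, F=4) along a 3-gon: merge 3 vertices and 3 edges, delete both glued faces → V=7, E=15, F=10.
Attach a 14-gonal antiprism (V=28, E=56, F=30) along a 3-gon: merge 3 vertices and 3 edges, delete both glued faces → V=32, E=68, F=38.
Check: V − E + F = 32 − 68 + 38 = 2.

32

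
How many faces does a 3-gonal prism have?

A prism on an n-gon has two n-gon bases and n rectangular sides: V = 2·3 = 6, E = 3·3 = 9, F = 3 + 2 = 5.

5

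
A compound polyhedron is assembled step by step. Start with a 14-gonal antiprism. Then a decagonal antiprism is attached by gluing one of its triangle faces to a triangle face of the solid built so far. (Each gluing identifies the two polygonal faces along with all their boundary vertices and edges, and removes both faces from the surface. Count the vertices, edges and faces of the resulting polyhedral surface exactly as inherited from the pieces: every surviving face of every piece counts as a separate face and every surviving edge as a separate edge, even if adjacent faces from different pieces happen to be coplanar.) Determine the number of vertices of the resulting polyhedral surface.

A 14-gonal antiprism: V=28, E=56, F=30.
Attach a decagonal antiprism (V=20, E=40, F=22) along a 3-gon: merge 3 vertices and 3 edges, delete both glued faces → V=45, E=93, F=50.
Check: V − E + F = 45 − 93 + 50 = 2.

45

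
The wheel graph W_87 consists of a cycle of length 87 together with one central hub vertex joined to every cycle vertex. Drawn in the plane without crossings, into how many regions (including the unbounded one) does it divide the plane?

W_87 has V = 87 + 1 = 88 vertices and E = 2·87 = 174 edges.
By Euler's formula F = 2 − V + E = 2 − 88 + 174 = 88.

88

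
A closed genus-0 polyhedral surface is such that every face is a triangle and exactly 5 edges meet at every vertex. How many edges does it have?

Each face has 3 edges and each edge borders two faces, so 2E = 3F.
Each vertex has degree 5, so 5V = 2E and hence V = 3F/5.
Euler: V − E + F = 2 ⇒ (3F/5) − (3F/2) + F = 2.
Multiply by 10: (6 − 15 + 10)F = 20, i.e. 1F = 20.
So F = 20, E = 3·20/2 = 30, V = 3·20/5 = 12.

30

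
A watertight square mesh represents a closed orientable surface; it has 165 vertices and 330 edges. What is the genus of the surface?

1

Every face is a square and each edge borders two faces, so 4F = 2·330, giving F = 165.
χ = V − E + F = 165 − 330 + 165 = 0.
For a closed orientable surface χ = 2 − 2g, so g = (2 − (0))/2 = 1.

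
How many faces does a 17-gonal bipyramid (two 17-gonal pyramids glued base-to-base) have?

A bipyramid over an n-gon has 2n triangular faces and n + 2 vertices: V = 17 + 2 = 19, E = 3·17 = 51, F = 2·17 = 34.

34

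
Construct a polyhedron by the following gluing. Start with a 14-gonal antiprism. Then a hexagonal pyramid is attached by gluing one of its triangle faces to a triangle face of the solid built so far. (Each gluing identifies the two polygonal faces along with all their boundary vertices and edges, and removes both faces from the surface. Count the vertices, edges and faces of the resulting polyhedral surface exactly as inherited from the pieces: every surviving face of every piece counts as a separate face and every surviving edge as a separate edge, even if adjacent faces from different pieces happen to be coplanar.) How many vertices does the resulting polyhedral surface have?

32

A 14-gonal antiprism: V=28, E=56, F=30.
Attach a hexagonal pyramid (V=7, E=12, F=7) along a 3-gon: merge 3 vertices and 3 edges, delete both glued faces → V=32, E=65, F=35.
Check: V − E + F = 32 − 65 + 35 = 2.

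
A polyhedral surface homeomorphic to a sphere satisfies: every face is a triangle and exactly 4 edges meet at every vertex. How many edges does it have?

Each face has 3 edges and each edge borders two faces, so 2E = 3F.
Each vertex has degree 4, so 4V = 2E and hence V = 3F/4.
Euler: V − E + F = 2 ⇒ (3F/4) − (3F/2) + F = 2.
Multiply by 8: (6 − 12 + 8)F = 16, i.e. 2F = 16.
So F = 8, E = 3·8/2 = 12, V = 3·8/4 = 6.

12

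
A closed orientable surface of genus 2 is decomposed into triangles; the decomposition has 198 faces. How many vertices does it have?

χ = 2 − 2·2 = -2, and every face is a triangle so 3F = 2E.
E = 3·198/2 = 297. Then V = -2 + E − F = -2 + 297 − 198 = 97.

97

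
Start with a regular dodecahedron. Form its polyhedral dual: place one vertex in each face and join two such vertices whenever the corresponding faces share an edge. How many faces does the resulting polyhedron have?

The base solid has V = 20, E = 30, F = 12.
The dual swaps V and F and preserves E: V′ = F = 12, E′ = E = 30, F′ = V = 20.

20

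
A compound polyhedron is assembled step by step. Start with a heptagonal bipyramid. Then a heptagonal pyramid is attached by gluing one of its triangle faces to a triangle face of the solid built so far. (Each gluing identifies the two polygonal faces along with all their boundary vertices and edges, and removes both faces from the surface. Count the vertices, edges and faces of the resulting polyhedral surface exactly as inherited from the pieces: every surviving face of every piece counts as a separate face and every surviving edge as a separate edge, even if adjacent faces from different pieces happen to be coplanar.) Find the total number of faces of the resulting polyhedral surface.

A heptagonal bipyramid: V=9, E=21, F=14.
Attach a heptagonal pyramid (V=8, E=14, F=8) along a 3-gon: merge 3 vertices and 3 edges, delete both glued faces → V=14, E=32, F=20.
Check: V − E + F = 14 − 32 + 20 = 2.

20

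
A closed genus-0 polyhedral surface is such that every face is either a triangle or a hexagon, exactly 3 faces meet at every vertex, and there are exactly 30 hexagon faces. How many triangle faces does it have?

4

Let x be the number of triangles; then F = 30 + x.
Edge–face incidences: 2E = 6·30 + 3·x = 180 + 3x.
Every vertex has degree 3, so 3V = 2E.
Euler: V − E + F = 2 ⇒ (2E)/3 − E + (30 + x) = 2.
Multiply by 6: 2·(2E) − 3·(2E) + 6·(30 + x) = 12, i.e. 180 + 6x − (180 + 3x) = 12.
Collecting terms: 3x = 12, so x = 4.
Then 2E = 180 + 3·4 = 192, so E = 96, V = 2E/3 = 64, F = 30 + 4 = 34.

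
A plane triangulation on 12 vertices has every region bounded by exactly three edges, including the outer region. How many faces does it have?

20

In a plane triangulation 3F = 2E and V − E + F = 2, so F = 2V − 4 = 2·12 − 4 = 20.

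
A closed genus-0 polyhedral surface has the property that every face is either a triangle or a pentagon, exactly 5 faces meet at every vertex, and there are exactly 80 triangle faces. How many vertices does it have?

60

Let x be the number of pentagons; then F = 80 + x.
Edge–face incidences: 2E = 3·80 + 5·x = 240 + 5x.
Every vertex has degree 5, so 5V = 2E.
Euler: V − E + F = 2 ⇒ (2E)/5 − E + (80 + x) = 2.
Multiply by 10: 2·(2E) − 5·(2E) + 10·(80 + x) = 20, i.e. 800 + 10x − 3·(240 + 5x) = 20.
Collecting terms: −5x + 80 = 20, so −5x = −60, so x = 12.
Then 2E = 240 + 5·12 = 300, so E = 150, V = 2E/5 = 60, F = 80 + 12 = 92.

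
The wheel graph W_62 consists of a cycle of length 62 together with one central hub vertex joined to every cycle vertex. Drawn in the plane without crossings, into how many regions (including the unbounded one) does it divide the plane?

W_62 has V = 62 + 1 = 63 vertices and E = 2·62 = 124 edges.
By Euler's formula F = 2 − V + E = 2 − 63 + 124 = 63.

63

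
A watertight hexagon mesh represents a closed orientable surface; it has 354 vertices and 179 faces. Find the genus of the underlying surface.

3

Every face is a hexagon, so 2E = 6·179 = 1074, giving E = 537.
χ = V − E + F = 354 − 537 + 179 = -4.
For a closed orientable surface χ = 2 − 2g, so g = (2 − (-4))/2 = 3.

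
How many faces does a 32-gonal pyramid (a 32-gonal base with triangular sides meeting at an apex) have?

33

A pyramid on an n-gon base has one n-gon and n triangles: V = 32 + 1 = 33, E = 2·32 = 64, F = 32 + 1 = 33.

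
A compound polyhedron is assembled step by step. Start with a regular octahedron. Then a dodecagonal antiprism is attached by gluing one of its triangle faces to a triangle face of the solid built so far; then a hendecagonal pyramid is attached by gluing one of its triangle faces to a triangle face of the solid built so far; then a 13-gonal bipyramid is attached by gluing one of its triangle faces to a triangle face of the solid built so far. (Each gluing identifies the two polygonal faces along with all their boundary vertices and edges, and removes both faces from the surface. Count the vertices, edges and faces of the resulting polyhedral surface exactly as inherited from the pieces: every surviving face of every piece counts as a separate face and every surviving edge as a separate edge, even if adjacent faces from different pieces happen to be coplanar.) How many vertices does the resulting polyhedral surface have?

48

A regular octahedron: V=6, E=12, F=8.
Attach a dodecagonal antiprism (V=24, E=48, F=26) along a 3-gon: merge 3 vertices and 3 edges, delete both glued faces → V=27, E=57, F=32.
Attach a hendecagonal pyramid (V=12, E=22, F=12) along a 3-gon: merge 3 vertices and 3 edges, delete both glued faces → V=36, E=76, F=42.
Attach a 13-gonal bipyramid (V=15, E=39, F=26) along a 3-gon: merge 3 vertices and 3 edges, delete both glued faces → V=48, E=112, F=66.
Check: V − E + F = 48 − 112 + 66 = 2.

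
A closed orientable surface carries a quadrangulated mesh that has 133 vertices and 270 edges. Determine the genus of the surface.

2

Every face is a square and each edge borders two faces, so 4F = 2·270, giving F = 135.
χ = V − E + F = 133 − 270 + 135 = -2.
For a closed orientable surface χ = 2 − 2g, so g = (2 − (-2))/2 = 2.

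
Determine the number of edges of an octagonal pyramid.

A pyramid on an n-gon base has one n-gon and n triangles: V = 8 + 1 = 9, E = 2·8 = 16, F = 8 + 1 = 9.

16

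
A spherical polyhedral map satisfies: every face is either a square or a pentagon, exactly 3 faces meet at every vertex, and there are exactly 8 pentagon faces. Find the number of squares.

Let x be the number of squares; then F = 8 + x.
Edge–face incidences: 2E = 5·8 + 4·x = 40 + 4x.
Every vertex has degree 3, so 3V = 2E.
Euler: V − E + F = 2 ⇒ (2E)/3 − E + (8 + x) = 2.
Multiply by 6: 2·(2E) − 3·(2E) + 6·(8 + x) = 12, i.e. 48 + 6x − (40 + 4x) = 12.
Collecting terms: 2x + 8 = 12, so 2x = 4, so x = 2.
Then 2E = 40 + 4·2 = 48, so E = 24, V = 2E/3 = 16, F = 8 + 2 = 10.

2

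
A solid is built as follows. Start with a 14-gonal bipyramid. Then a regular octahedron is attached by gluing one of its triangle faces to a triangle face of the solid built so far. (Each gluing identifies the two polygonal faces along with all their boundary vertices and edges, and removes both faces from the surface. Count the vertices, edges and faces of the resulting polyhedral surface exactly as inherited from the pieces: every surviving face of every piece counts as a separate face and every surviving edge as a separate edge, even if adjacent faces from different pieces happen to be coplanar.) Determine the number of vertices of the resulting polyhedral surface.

19

A 14-gonal bipyramid: V=16, E=42, F=28.
Attach a regular octahedron (V=6, E=12, F=8) along a 3-gon: merge 3 vertices and 3 edges, delete both glued faces → V=19, E=51, F=34.
Check: V − E + F = 19 − 51 + 34 = 2.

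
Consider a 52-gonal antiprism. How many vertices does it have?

An antiprism on an n-gon has two n-gon caps and 2n triangles: V = 2·52 = 104, E = 4·52 = 208, F = 2·52 + 2 = 106.

104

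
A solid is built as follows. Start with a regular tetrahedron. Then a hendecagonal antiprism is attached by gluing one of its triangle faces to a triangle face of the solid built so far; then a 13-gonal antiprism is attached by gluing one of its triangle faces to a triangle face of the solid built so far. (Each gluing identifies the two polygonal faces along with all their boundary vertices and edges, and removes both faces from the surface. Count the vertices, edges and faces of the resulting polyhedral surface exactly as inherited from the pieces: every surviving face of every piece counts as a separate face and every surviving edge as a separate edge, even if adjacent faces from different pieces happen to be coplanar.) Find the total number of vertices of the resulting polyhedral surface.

A regular tetrahedron: V=4, E=6, F=4.
Attach a hendecagonal antiprism (V=22, E=44, F=24) along a 3-gon: merge 3 vertices and 3 edges, delete both glued faces → V=23, E=47, F=26.
Attach a 13-gonal antiprism (V=26, E=52, F=28) along a 3-gon: merge 3 vertices and 3 edges, delete both glued faces → V=46, E=96, F=52.
Check: V − E + F = 46 − 96 + 52 = 2.

46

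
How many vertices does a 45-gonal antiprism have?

An antiprism on an n-gon has two n-gon caps and 2n triangles: V = 2·45 = 90, E = 4·45 = 180, F = 2·45 + 2 = 92.
Check: V − E + F = 90 − 180 + 92 = 2.

90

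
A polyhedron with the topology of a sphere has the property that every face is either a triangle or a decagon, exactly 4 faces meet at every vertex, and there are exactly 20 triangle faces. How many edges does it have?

Let x be the number of decagons; then F = 20 + x.
Edge–face incidences: 2E = 3·20 + 10·x = 60 + 10x.
Every vertex has degree 4, so 4V = 2E.
Euler: V − E + F = 2 ⇒ (2E)/4 − E + (20 + x) = 2.
Multiply by 8: 2·(2E) − 4·(2E) + 8·(20 + x) = 16, i.e. 160 + 8x − 2·(60 + 10x) = 16.
Collecting terms: −12x + 40 = 16, so −12x = −24, so x = 2.
Then 2E = 60 + 10·2 = 80, so E = 40, V = 2E/4 = 20, F = 20 + 2 = 22.

40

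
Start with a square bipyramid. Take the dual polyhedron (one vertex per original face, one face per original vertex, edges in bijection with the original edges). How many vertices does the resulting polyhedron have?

8

The base solid has V = 6, E = 12, F = 8.
The dual swaps V and F and preserves E: V′ = F = 8, E′ = E = 12, F′ = V = 6.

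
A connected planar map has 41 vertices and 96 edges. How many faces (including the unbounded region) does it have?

Euler's formula for a connected plane graph: V − E + F = 2, so F = 2 − 41 + 96 = 57.

57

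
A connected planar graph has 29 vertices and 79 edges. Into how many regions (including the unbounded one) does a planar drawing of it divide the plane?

52

Euler's formula for a connected plane graph: V − E + F = 2, so F = 2 − 29 + 79 = 52.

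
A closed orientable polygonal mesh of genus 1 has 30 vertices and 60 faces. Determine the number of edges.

90

For a closed orientable surface of genus 1, χ = 2 − 2·1 = 0.
E = V + F − (0) = 30 + 60 − (0) = 90.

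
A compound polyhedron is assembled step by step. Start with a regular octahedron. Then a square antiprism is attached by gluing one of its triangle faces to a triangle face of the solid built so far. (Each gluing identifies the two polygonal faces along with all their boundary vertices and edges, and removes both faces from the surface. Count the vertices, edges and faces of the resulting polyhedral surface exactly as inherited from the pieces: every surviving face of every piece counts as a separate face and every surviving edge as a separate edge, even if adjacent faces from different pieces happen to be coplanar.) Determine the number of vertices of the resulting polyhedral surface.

A regular octahedron: V=6, E=12, F=8.
Attach a square antiprism (V=8, E=16, F=10) along a 3-gon: merge 3 vertices and 3 edges, delete both glued faces → V=11, E=25, F=16.
Check: V − E + F = 11 − 25 + 16 = 2.

11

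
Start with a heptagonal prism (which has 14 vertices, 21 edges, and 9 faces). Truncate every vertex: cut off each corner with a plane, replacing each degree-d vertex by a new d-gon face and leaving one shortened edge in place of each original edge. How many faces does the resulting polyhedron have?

Truncation replaces each original edge-end by a new vertex, so V′ = 2E = 42.
Each original edge survives, and each old vertex of degree d contributes d new edges; summing degrees gives Σd = 2E, so E′ = E + 2E = 3E = 63.
Each original face survives and each original vertex becomes one new face: F′ = F + V = 23.

23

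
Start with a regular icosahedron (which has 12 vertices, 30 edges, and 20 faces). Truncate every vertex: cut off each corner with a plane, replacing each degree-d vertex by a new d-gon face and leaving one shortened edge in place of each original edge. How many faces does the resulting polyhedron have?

Truncation replaces each original edge-end by a new vertex, so V′ = 2E = 60.
Each original edge survives, and each old vertex of degree d contributes d new edges; summing degrees gives Σd = 2E, so E′ = E + 2E = 3E = 90.
Each original face survives and each original vertex becomes one new face: F′ = F + V = 32.

32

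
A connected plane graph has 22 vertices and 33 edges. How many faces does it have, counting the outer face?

Euler's formula for a connected plane graph: V − E + F = 2, so F = 2 − 22 + 33 = 13.

13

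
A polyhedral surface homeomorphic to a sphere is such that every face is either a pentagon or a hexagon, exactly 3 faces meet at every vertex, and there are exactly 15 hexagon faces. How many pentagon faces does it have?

12

Let x be the number of pentagons; then F = 15 + x.
Edge–face incidences: 2E = 6·15 + 5·x = 90 + 5x.
Every vertex has degree 3, so 3V = 2E.
Euler: V − E + F = 2 ⇒ (2E)/3 − E + (15 + x) = 2.
Multiply by 6: 2·(2E) − 3·(2E) + 6·(15 + x) = 12, i.e. 90 + 6x − (90 + 5x) = 12.
Collecting terms: x = 12.
Then 2E = 90 + 5·12 = 150, so E = 75, V = 2E/3 = 50, F = 15 + 12 = 27.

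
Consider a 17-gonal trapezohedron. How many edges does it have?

The n-trapezohedron (dual of the n-antiprism) has V = 2·17 + 2 = 36, E = 4·17 = 68, F = 2·17 = 34.
Check: V − E + F = 36 − 68 + 34 = 2.

68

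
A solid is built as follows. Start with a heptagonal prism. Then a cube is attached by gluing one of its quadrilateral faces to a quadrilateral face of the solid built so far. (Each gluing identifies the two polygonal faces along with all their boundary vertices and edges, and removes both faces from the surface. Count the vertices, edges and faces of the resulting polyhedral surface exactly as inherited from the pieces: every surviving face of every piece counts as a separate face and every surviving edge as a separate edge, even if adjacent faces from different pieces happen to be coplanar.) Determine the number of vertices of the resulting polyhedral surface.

A heptagonal prism: V=14, E=21, F=9.
Attach a cube (V=8, E=12, F=6) along a 4-gon: merge 4 vertices and 4 edges, delete both glued faces → V=18, E=29, F=13.
Check: V − E + F = 18 − 29 + 13 = 2.

18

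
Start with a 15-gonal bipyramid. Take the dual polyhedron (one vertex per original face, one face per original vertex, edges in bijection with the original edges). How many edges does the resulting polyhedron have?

45

The base solid has V = 17, E = 45, F = 30.
The dual swaps V and F and preserves E: V′ = F = 30, E′ = E = 45, F′ = V = 17.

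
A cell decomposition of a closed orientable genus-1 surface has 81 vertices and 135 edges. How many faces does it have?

For a closed orientable surface of genus 1, χ = 2 − 2·1 = 0.
F = 0 − V + E = 0 − 81 + 135 = 54.

54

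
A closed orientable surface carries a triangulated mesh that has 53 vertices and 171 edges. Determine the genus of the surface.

Every face is a triangle and each edge borders two faces, so 3F = 2·171, giving F = 114.
χ = V − E + F = 53 − 171 + 114 = -4.
For a closed orientable surface χ = 2 − 2g, so g = (2 − (-4))/2 = 3.

3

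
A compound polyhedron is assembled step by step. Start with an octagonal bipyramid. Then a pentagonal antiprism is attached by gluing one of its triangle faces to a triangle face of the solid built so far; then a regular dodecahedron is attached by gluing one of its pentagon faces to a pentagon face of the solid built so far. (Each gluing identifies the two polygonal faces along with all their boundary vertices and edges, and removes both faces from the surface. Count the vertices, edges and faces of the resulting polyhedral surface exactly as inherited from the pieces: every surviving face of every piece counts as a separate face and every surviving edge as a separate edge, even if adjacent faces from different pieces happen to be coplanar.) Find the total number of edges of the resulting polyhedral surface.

An octagonal bipyramid: V=10, E=24, F=16.
Attach a pentagonal antiprism (V=10, E=20, F=12) along a 3-gon: merge 3 vertices and 3 edges, delete both glued faces → V=17, E=41, F=26.
Attach a regular dodecahedron (V=20, E=30, F=12) along a 5-gon: merge 5 vertices and 5 edges, delete both glued faces → V=32, E=66, F=36.
Check: V − E + F = 32 − 66 + 36 = 2.

66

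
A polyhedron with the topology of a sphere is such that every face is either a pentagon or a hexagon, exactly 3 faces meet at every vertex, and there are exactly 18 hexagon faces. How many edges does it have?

Let x be the number of pentagons; then F = 18 + x.
Edge–face incidences: 2E = 6·18 + 5·x = 108 + 5x.
Every vertex has degree 3, so 3V = 2E.
Euler: V − E + F = 2 ⇒ (2E)/3 − E + (18 + x) = 2.
Multiply by 6: 2·(2E) − 3·(2E) + 6·(18 + x) = 12, i.e. 108 + 6x − (108 + 5x) = 12.
Collecting terms: x = 12.
Then 2E = 108 + 5·12 = 168, so E = 84, V = 2E/3 = 56, F = 18 + 12 = 30.

84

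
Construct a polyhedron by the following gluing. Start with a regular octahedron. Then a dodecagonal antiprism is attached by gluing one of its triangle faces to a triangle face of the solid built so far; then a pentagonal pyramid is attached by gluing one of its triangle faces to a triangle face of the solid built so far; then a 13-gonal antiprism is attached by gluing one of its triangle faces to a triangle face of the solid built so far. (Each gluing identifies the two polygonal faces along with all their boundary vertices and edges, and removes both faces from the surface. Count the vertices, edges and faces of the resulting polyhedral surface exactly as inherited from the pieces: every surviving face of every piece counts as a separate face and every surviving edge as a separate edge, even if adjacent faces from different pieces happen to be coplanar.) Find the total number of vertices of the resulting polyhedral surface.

A regular octahedron: V=6, E=12, F=8.
Attach a dodecagonal antiprism (V=24, E=48, F=26) along a 3-gon: merge 3 vertices and 3 edges, delete both glued faces → V=27, E=57, F=32.
Attach a pentagonal pyramid (V=6, E=10, F=6) along a 3-gon: merge 3 vertices and 3 edges, delete both glued faces → V=30, E=64, F=36.
Attach a 13-gonal antiprism (V=26, E=52, F=28) along a 3-gon: merge 3 vertices and 3 edges, delete both glued faces → V=53, E=113, F=62.
Check: V − E + F = 53 − 113 + 62 = 2.

53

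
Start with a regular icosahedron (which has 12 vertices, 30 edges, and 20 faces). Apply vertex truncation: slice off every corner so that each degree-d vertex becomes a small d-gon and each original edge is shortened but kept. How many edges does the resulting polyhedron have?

Truncation replaces each original edge-end by a new vertex, so V′ = 2E = 60.
Each original edge survives, and each old vertex of degree d contributes d new edges; summing degrees gives Σd = 2E, so E′ = E + 2E = 3E = 90.
Each original face survives and each original vertex becomes one new face: F′ = F + V = 32.

90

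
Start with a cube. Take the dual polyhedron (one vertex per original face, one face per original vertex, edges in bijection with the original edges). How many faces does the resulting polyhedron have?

The base solid has V = 8, E = 12, F = 6.
The dual swaps V and F and preserves E: V′ = F = 6, E′ = E = 12, F′ = V = 8.

8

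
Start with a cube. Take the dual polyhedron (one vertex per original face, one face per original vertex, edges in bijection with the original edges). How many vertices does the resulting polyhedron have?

6

The base solid has V = 8, E = 12, F = 6.
The dual swaps V and F and preserves E: V′ = F = 6, E′ = E = 12, F′ = V = 8.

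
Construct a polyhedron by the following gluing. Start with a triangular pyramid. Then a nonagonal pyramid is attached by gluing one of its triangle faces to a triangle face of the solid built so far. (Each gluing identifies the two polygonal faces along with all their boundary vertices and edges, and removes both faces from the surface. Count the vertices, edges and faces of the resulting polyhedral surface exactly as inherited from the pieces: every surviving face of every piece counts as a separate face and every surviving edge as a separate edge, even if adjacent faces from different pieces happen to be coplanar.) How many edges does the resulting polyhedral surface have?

A triangular pyramid: V=4, E=6, F=4.
Attach a nonagonal pyramid (V=10, E=18, F=10) along a 3-gon: merge 3 vertices and 3 edges, delete both glued faces → V=11, E=21, F=12.
Check: V − E + F = 11 − 21 + 12 = 2.

21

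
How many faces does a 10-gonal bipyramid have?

A bipyramid over an n-gon has 2n triangular faces and n + 2 vertices: V = 10 + 2 = 12, E = 3·10 = 30, F = 2·10 = 20.

20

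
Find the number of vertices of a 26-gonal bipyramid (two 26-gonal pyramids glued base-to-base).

28

A bipyramid over an n-gon has 2n triangular faces and n + 2 vertices: V = 26 + 2 = 28, E = 3·26 = 78, F = 2·26 = 52.
Check: V − E + F = 28 − 78 + 52 = 2.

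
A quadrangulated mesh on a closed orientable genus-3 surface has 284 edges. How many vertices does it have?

χ = 2 − 2·3 = -4, and every face is a square so 4F = 2E.
F = 2E/4 = 142. Then V = -4 + E − F = -4 + 284 − 142 = 138.

138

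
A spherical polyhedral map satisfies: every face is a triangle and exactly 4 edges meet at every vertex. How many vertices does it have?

Each face has 3 edges and each edge borders two faces, so 2E = 3F.
Each vertex has degree 4, so 4V = 2E and hence V = 3F/4.
Euler: V − E + F = 2 ⇒ (3F/4) − (3F/2) + F = 2.
Multiply by 8: (6 − 12 + 8)F = 16, i.e. 2F = 16.
So F = 8, E = 3·8/2 = 12, V = 3·8/4 = 6.

6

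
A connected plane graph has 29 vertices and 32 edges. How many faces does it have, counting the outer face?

Euler's formula for a connected plane graph: V − E + F = 2, so F = 2 − 29 + 32 = 5.

5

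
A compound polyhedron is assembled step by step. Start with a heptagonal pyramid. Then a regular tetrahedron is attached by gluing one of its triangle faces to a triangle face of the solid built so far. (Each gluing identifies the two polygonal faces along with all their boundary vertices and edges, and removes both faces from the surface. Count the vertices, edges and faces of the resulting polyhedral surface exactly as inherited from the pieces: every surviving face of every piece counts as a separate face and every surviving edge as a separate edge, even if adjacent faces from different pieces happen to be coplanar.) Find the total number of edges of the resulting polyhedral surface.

17

A heptagonal pyramid: V=8, E=14, F=8.
Attach a regular tetrahedron (V=4, E=6, F=4) along a 3-gon: merge 3 vertices and 3 edges, delete both glued faces → V=9, E=17, F=10.
Check: V − E + F = 9 − 17 + 10 = 2.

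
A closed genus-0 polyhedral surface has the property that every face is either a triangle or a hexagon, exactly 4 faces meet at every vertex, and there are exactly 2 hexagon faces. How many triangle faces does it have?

Let x be the number of triangles; then F = 2 + x.
Edge–face incidences: 2E = 6·2 + 3·x = 12 + 3x.
Every vertex has degree 4, so 4V = 2E.
Euler: V − E + F = 2 ⇒ (2E)/4 − E + (2 + x) = 2.
Multiply by 8: 2·(2E) − 4·(2E) + 8·(2 + x) = 16, i.e. 16 + 8x − 2·(12 + 3x) = 16.
Collecting terms: 2x − 8 = 16, so 2x = 24, so x = 12.
Then 2E = 12 + 3·12 = 48, so E = 24, V = 2E/4 = 12, F = 2 + 12 = 14.

12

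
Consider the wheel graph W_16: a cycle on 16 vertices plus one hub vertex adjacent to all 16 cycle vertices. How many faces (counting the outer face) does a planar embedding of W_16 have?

17

W_16 has V = 16 + 1 = 17 vertices and E = 2·16 = 32 edges.
By Euler's formula F = 2 − V + E = 2 − 17 + 32 = 17.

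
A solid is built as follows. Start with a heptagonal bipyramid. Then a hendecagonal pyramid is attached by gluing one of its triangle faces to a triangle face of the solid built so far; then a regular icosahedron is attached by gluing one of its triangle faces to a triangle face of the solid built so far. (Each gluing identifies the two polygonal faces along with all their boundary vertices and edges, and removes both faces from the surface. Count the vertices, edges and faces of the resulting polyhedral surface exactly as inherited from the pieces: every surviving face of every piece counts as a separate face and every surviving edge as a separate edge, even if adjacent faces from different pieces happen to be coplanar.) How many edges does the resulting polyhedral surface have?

A heptagonal bipyramid: V=9, E=21, F=14.
Attach a hendecagonal pyramid (V=12, E=22, F=12) along a 3-gon: merge 3 vertices and 3 edges, delete both glued faces → V=18, E=40, F=24.
Attach a regular icosahedron (V=12, E=30, F=20) along a 3-gon: merge 3 vertices and 3 edges, delete both glued faces → V=27, E=67, F=42.
Check: V − E + F = 27 − 67 + 42 = 2.

67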